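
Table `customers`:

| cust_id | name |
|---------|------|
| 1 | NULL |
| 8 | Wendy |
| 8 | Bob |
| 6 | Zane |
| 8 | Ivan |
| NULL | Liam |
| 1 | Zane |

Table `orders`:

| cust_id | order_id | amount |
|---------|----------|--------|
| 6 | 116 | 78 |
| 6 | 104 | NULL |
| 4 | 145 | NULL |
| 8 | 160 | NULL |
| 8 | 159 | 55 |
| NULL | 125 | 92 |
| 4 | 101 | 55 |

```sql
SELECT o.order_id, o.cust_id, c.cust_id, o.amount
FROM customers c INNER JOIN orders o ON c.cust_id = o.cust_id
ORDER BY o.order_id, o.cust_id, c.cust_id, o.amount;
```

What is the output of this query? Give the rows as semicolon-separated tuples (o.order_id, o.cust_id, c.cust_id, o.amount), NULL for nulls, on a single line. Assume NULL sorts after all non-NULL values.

INNER JOIN keeps only pairs where the ON condition holds.
Matching on c.cust_id = o.cust_id. A NULL in a compared column never satisfies the condition.
- c (cust_id=1) has no partner → excluded.
- c (cust_id=8) pairs with 2 row(s) of o.
- c (cust_id=8) pairs with 2 row(s) of o.
- c (cust_id=6) pairs with 2 row(s) of o.
- c (cust_id=8) pairs with 2 row(s) of o.
- c (cust_id=NULL) has no partner → excluded.
- c (cust_id=1) has no partner → excluded.
After projecting and ordering:
o.order_id | o.cust_id | c.cust_id | o.amount
104 | 6 | 6 | NULL
116 | 6 | 6 | 78
159 | 8 | 8 | 55
159 | 8 | 8 | 55
159 | 8 | 8 | 55
160 | 8 | 8 | NULL
160 | 8 | 8 | NULL
160 | 8 | 8 | NULL

(104, 6, 6, NULL); (116, 6, 6, 78); (159, 8, 8, 55); (159, 8, 8, 55); (159, 8, 8, 55); (160, 8, 8, NULL); (160, 8, 8, NULL); (160, 8, 8, NULL)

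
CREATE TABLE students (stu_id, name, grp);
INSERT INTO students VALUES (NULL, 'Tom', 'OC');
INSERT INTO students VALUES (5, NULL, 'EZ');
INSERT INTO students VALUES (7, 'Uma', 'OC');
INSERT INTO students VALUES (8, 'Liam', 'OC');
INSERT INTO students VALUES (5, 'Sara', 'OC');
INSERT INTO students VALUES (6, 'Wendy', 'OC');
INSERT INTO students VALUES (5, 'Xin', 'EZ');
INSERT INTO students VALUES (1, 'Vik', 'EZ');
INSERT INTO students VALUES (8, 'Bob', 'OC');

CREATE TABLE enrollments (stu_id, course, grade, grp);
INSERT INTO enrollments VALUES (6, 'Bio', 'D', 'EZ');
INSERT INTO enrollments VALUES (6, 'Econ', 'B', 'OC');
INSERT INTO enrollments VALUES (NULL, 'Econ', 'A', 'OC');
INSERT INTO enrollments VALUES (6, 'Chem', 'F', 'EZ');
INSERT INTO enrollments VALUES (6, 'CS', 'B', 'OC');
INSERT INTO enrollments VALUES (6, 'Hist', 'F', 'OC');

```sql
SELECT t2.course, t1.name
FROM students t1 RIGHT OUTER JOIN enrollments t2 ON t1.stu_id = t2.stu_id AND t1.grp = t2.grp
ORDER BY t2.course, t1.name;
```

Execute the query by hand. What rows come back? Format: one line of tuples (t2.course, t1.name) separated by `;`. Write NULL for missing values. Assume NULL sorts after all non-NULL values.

(Bio, NULL); (CS, Wendy); (Chem, NULL); (Econ, Wendy); (Econ, NULL); (Hist, Wendy)

RIGHT JOIN keeps every row from `enrollments`; unmatched rows get NULL for `students`'s columns.
Matching on t1.stu_id = t2.stu_id AND t1.grp = t2.grp. A NULL in a compared column never satisfies the condition.
Matched pairs: 3; unmatched t2 rows kept: 3.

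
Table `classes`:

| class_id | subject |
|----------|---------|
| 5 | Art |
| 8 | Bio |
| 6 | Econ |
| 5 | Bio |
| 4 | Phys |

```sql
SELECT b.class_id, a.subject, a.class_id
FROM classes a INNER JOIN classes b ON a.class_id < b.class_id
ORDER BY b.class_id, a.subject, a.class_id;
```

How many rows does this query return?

INNER JOIN keeps only pairs where the ON condition holds.
Matching on a.class_id < b.class_id.
Matched pairs: 9.
Total: 9 rows.

9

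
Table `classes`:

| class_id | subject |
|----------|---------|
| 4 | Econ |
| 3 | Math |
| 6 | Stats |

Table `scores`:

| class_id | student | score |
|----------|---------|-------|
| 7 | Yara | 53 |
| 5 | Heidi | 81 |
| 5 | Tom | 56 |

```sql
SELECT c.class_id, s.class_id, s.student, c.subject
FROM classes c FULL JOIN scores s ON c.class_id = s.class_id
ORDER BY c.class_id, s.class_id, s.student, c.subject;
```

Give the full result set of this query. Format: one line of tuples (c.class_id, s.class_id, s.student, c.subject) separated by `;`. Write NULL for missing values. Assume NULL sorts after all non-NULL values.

FULL OUTER JOIN keeps every row from both sides; unmatched rows get NULL for the other side's columns.
Matching on c.class_id = s.class_id.
- class_id=4: no s row matches, row kept with s columns NULL.
- class_id=3: no s row matches, row kept with s columns NULL.
- class_id=6: no s row matches, row kept with s columns NULL.
- plus 3 unmatched s row(s), each kept with NULL c columns.
After projecting and ordering:
c.class_id | s.class_id | s.student | c.subject
3 | NULL | NULL | Math
4 | NULL | NULL | Econ
6 | NULL | NULL | Stats
NULL | 5 | Heidi | NULL
NULL | 5 | Tom | NULL
NULL | 7 | Yara | NULL

(3, NULL, NULL, Math); (4, NULL, NULL, Econ); (6, NULL, NULL, Stats); (NULL, 5, Heidi, NULL); (NULL, 5, Tom, NULL); (NULL, 7, Yara, NULL)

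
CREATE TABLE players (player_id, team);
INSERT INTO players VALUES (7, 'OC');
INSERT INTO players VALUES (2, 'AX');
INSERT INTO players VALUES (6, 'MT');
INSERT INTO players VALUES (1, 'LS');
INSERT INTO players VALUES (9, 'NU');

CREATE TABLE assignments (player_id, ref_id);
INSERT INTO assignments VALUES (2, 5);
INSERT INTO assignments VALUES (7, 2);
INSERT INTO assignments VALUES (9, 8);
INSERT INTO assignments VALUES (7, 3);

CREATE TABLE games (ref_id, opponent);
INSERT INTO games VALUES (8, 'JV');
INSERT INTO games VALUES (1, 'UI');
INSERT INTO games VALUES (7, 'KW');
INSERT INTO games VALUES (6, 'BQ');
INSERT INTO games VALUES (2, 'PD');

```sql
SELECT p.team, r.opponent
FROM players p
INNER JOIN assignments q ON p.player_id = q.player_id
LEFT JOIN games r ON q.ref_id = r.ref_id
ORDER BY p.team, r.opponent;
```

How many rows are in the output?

Step 1 — p INNER JOIN q on player_id → 4 row(s).
Then LEFT JOIN `games r` on ref_id: each of those 4 rows is kept; rows whose q.ref_id has no match in r get NULL for r's columns.
Result: 4 row(s).

4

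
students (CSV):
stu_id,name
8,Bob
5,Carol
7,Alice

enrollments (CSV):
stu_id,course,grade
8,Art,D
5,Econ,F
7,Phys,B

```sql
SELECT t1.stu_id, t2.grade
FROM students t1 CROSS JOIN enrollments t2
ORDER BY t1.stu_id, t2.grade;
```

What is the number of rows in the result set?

CROSS JOIN pairs every row of `students` with every row of `enrollments`: 3 × 3 = 9 rows.

9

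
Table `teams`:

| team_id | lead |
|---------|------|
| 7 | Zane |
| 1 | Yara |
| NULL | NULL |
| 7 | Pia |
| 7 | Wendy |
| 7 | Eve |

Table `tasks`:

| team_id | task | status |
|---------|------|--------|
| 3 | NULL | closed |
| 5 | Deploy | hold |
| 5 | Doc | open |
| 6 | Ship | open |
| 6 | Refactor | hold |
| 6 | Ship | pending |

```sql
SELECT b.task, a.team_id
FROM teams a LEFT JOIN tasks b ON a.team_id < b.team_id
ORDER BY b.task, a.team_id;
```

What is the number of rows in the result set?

LEFT JOIN keeps every row from `teams`; unmatched rows get NULL for `tasks`'s columns.
Matching on a.team_id < b.team_id. A NULL in a compared column never satisfies the condition.
- a row (team_id=7): no match → kept, b columns NULL.
- a row (team_id=1): matches 6 b row(s) → 6 output row(s).
- a row (team_id=NULL): no match → kept, b columns NULL.
- a row (team_id=7): no match → kept, b columns NULL.
- a row (team_id=7): no match → kept, b columns NULL.
- a row (team_id=7): no match → kept, b columns NULL.
Total: 6 matched + 5 padded = 11 rows.

11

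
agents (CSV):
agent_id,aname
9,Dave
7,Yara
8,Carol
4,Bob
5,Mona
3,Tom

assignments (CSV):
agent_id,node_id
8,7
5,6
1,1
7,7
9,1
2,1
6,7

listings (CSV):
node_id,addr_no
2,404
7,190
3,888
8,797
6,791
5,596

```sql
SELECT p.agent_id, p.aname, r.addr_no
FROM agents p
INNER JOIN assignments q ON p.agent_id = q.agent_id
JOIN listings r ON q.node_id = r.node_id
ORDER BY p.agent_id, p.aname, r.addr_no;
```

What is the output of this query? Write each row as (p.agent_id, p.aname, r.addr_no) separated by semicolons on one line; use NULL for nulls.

Evaluate left to right. First `agents p INNER JOIN assignments q` on agent_id: 4 row(s).
Then INNER JOIN `listings r` on node_id: keep only rows whose q.node_id appears in r.

(5, Mona, 791); (7, Yara, 190); (8, Carol, 190)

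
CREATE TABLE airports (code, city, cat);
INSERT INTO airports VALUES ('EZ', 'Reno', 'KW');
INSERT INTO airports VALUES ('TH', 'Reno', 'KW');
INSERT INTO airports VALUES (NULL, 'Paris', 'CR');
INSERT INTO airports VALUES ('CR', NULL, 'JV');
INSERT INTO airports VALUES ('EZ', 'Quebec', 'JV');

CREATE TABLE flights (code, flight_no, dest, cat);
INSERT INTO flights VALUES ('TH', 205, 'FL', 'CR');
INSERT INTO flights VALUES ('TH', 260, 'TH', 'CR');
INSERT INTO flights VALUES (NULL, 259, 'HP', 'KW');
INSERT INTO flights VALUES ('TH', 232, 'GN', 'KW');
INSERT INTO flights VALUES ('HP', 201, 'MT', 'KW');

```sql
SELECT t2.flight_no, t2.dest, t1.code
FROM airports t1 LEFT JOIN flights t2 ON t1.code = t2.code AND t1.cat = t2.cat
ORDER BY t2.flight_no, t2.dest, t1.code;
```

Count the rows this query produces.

5

LEFT JOIN keeps every row from `airports`; unmatched rows get NULL for `flights`'s columns.
Matching on t1.code = t2.code AND t1.cat = t2.cat. A NULL in a compared column never satisfies the condition.
- t1 row (code=EZ, cat=KW): no match → kept, t2 columns NULL.
- t1 row (code=TH, cat=KW): matches 1 t2 row(s) → 1 output row(s).
- t1 row (code=NULL, cat=CR): no match → kept, t2 columns NULL.
- t1 row (code=CR, cat=JV): no match → kept, t2 columns NULL.
- t1 row (code=EZ, cat=JV): no match → kept, t2 columns NULL.
Total: 1 matched + 4 padded = 5 rows.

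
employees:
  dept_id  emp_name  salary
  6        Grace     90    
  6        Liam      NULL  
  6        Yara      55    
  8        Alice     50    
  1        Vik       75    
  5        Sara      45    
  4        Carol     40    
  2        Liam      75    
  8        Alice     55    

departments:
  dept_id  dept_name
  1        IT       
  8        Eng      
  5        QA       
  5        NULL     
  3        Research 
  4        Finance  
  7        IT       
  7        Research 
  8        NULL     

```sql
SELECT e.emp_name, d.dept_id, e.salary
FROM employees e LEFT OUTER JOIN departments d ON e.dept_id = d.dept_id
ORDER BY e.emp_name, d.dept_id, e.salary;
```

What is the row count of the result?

12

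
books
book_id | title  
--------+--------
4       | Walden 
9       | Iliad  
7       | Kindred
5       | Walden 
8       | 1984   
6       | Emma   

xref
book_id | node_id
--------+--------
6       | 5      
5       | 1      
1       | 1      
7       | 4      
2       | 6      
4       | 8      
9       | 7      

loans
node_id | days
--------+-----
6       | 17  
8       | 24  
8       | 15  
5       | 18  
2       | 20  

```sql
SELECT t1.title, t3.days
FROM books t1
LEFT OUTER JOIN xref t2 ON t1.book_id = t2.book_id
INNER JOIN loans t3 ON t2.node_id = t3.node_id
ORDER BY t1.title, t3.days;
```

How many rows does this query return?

Step 1 — t1 LEFT JOIN t2 on book_id → 6 row(s).
Then INNER JOIN `loans t3` on node_id: keep only rows whose t2.node_id appears in t3.
Result: 3 row(s).

3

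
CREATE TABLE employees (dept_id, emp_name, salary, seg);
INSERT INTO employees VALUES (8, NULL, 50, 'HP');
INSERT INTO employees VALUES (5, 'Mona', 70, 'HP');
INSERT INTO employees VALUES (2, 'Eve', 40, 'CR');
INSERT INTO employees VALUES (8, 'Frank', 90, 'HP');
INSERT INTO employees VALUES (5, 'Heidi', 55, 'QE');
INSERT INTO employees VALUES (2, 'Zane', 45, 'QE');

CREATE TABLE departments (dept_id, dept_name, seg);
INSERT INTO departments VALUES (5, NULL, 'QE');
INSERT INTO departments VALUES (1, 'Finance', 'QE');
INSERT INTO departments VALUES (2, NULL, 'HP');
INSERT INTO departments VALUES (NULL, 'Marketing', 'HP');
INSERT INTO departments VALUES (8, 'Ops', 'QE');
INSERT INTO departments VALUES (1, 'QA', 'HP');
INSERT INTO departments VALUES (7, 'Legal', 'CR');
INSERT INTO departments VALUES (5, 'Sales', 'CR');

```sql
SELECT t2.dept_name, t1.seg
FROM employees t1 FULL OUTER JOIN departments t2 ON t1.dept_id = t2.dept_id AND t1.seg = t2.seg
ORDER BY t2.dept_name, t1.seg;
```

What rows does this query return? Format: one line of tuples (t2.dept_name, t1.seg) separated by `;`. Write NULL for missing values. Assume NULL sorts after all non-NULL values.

(Finance, NULL); (Legal, NULL); (Marketing, NULL); (Ops, NULL); (QA, NULL); (Sales, NULL); (NULL, CR); (NULL, HP); (NULL, HP); (NULL, HP); (NULL, QE); (NULL, QE); (NULL, NULL)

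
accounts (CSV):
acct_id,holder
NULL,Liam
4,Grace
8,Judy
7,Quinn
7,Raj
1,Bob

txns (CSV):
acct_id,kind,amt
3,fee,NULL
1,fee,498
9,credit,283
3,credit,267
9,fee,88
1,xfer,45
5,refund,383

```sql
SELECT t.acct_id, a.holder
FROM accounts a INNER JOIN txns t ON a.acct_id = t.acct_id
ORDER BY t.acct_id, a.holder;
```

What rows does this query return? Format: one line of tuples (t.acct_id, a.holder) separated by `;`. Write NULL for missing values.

INNER JOIN keeps only pairs where the ON condition holds.
Matching on a.acct_id = t.acct_id. A NULL in a compared column never satisfies the condition.
- a (acct_id=NULL) has no partner → excluded.
- a (acct_id=4) has no partner → excluded.
- a (acct_id=8) has no partner → excluded.
- a (acct_id=7) has no partner → excluded.
- a (acct_id=7) has no partner → excluded.
- a (acct_id=1) pairs with 2 row(s) of t.
After projecting and ordering:
t.acct_id | a.holder
1 | Bob
1 | Bob

(1, Bob); (1, Bob)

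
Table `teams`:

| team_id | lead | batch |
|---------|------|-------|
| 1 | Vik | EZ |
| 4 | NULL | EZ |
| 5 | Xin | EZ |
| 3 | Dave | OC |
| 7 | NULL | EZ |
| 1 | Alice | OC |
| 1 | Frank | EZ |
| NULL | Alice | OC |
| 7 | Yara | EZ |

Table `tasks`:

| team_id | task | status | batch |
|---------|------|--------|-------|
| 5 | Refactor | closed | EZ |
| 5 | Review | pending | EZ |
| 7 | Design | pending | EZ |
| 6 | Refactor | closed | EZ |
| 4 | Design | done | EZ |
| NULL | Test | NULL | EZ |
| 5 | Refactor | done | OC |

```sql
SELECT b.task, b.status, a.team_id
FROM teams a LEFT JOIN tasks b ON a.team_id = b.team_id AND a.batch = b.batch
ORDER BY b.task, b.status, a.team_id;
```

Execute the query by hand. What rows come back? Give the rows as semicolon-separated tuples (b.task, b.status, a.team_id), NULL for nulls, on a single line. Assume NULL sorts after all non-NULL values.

(Design, done, 4); (Design, pending, 7); (Design, pending, 7); (Refactor, closed, 5); (Review, pending, 5); (NULL, NULL, 1); (NULL, NULL, 1); (NULL, NULL, 1); (NULL, NULL, 3); (NULL, NULL, NULL)

LEFT JOIN keeps every row from `teams`; unmatched rows get NULL for `tasks`'s columns.
Matching on a.team_id = b.team_id AND a.batch = b.batch. A NULL in a compared column never satisfies the condition.
- a (team_id=1, batch=EZ) has no partner → padded with NULL.
- a (team_id=4, batch=EZ) pairs with 1 row(s) of b.
- a (team_id=5, batch=EZ) pairs with 2 row(s) of b.
- a (team_id=3, batch=OC) has no partner → padded with NULL.
- a (team_id=7, batch=EZ) pairs with 1 row(s) of b.
- a (team_id=1, batch=OC) has no partner → padded with NULL.
- a (team_id=1, batch=EZ) has no partner → padded with NULL.
- a (team_id=NULL, batch=OC) has no partner → padded with NULL.
- a (team_id=7, batch=EZ) pairs with 1 row(s) of b.
After projecting and ordering:
b.task | b.status | a.team_id
Design | done | 4
Design | pending | 7
Design | pending | 7
Refactor | closed | 5
Review | pending | 5
NULL | NULL | 1
NULL | NULL | 1
NULL | NULL | 1
NULL | NULL | 3
NULL | NULL | NULL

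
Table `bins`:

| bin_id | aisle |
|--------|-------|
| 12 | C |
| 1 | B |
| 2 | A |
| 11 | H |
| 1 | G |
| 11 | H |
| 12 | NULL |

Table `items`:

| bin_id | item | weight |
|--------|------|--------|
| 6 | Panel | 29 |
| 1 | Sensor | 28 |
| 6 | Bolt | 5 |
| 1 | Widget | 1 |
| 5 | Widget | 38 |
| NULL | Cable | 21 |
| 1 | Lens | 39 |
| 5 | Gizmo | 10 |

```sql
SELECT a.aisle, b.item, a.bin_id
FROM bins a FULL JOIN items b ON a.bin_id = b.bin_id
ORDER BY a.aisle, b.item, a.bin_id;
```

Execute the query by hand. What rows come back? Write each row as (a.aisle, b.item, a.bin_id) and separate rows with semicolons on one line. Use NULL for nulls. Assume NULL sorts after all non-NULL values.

FULL OUTER JOIN keeps every row from both sides; unmatched rows get NULL for the other side's columns.
Matching on a.bin_id = b.bin_id. A NULL in a compared column never satisfies the condition.
- a (bin_id=12) has no partner → padded with NULL.
- a (bin_id=1) pairs with 3 row(s) of b.
- a (bin_id=2) has no partner → padded with NULL.
- a (bin_id=11) has no partner → padded with NULL.
- a (bin_id=1) pairs with 3 row(s) of b.
- a (bin_id=11) has no partner → padded with NULL.
- a (bin_id=12) has no partner → padded with NULL.
- plus 5 unmatched b row(s), each kept with NULL a columns.

(A, NULL, 2); (B, Lens, 1); (B, Sensor, 1); (B, Widget, 1); (C, NULL, 12); (G, Lens, 1); (G, Sensor, 1); (G, Widget, 1); (H, NULL, 11); (H, NULL, 11); (NULL, Bolt, NULL); (NULL, Cable, NULL); (NULL, Gizmo, NULL); (NULL, Panel, NULL); (NULL, Widget, NULL); (NULL, NULL, 12)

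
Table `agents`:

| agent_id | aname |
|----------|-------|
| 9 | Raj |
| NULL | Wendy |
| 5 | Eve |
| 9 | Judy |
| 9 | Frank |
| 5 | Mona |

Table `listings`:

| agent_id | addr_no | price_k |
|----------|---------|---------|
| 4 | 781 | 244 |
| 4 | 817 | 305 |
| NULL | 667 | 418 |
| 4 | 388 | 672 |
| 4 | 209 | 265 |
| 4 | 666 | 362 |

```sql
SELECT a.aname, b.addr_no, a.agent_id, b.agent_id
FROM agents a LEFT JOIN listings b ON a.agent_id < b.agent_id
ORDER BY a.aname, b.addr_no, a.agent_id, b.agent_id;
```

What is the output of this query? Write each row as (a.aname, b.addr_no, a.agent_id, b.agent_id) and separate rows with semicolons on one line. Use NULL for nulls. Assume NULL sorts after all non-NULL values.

(Eve, NULL, 5, NULL); (Frank, NULL, 9, NULL); (Judy, NULL, 9, NULL); (Mona, NULL, 5, NULL); (Raj, NULL, 9, NULL); (Wendy, NULL, NULL, NULL)

LEFT JOIN keeps every row from `agents`; unmatched rows get NULL for `listings`'s columns.
Matching on a.agent_id < b.agent_id. A NULL in a compared column never satisfies the condition.
Matched pairs: 0; unmatched a rows kept: 6.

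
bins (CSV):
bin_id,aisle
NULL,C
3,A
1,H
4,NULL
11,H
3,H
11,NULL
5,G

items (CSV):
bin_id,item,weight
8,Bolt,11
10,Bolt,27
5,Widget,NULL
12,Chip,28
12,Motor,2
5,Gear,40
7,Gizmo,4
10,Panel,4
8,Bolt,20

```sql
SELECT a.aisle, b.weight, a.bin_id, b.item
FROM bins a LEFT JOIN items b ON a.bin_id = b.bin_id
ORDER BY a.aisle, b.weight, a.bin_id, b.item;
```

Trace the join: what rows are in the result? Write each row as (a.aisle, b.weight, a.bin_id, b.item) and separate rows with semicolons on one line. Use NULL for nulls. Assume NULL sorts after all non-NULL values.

LEFT JOIN keeps every row from `bins`; unmatched rows get NULL for `items`'s columns.
Matching on a.bin_id = b.bin_id. A NULL in a compared column never satisfies the condition.
- a row (bin_id=NULL): no match → kept, b columns NULL.
- a row (bin_id=3): no match → kept, b columns NULL.
- a row (bin_id=1): no match → kept, b columns NULL.
- a row (bin_id=4): no match → kept, b columns NULL.
- a row (bin_id=11): no match → kept, b columns NULL.
- a row (bin_id=3): no match → kept, b columns NULL.
- a row (bin_id=11): no match → kept, b columns NULL.
- a row (bin_id=5): matches 2 b row(s) → 2 output row(s).
After projecting and ordering:
a.aisle | b.weight | a.bin_id | b.item
A | NULL | 3 | NULL
C | NULL | NULL | NULL
G | 40 | 5 | Gear
G | NULL | 5 | Widget
H | NULL | 1 | NULL
H | NULL | 3 | NULL
H | NULL | 11 | NULL
NULL | NULL | 4 | NULL
NULL | NULL | 11 | NULL

(A, NULL, 3, NULL); (C, NULL, NULL, NULL); (G, 40, 5, Gear); (G, NULL, 5, Widget); (H, NULL, 1, NULL); (H, NULL, 3, NULL); (H, NULL, 11, NULL); (NULL, NULL, 4, NULL); (NULL, NULL, 11, NULL)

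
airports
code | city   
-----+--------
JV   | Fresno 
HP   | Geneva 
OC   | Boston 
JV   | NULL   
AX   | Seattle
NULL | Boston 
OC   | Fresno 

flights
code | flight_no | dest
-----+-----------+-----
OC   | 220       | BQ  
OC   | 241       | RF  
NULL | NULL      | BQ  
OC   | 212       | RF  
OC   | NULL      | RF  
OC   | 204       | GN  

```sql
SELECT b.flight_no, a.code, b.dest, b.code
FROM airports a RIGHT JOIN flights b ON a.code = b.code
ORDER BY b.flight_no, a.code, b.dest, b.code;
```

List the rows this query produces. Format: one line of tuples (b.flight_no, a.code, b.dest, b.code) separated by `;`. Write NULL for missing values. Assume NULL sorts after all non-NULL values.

RIGHT JOIN keeps every row from `flights`; unmatched rows get NULL for `airports`'s columns.
Matching on a.code = b.code. A NULL in a compared column never satisfies the condition.
Matched pairs: 10; unmatched b rows kept: 1.

(204, OC, GN, OC); (204, OC, GN, OC); (212, OC, RF, OC); (212, OC, RF, OC); (220, OC, BQ, OC); (220, OC, BQ, OC); (241, OC, RF, OC); (241, OC, RF, OC); (NULL, OC, RF, OC); (NULL, OC, RF, OC); (NULL, NULL, BQ, NULL)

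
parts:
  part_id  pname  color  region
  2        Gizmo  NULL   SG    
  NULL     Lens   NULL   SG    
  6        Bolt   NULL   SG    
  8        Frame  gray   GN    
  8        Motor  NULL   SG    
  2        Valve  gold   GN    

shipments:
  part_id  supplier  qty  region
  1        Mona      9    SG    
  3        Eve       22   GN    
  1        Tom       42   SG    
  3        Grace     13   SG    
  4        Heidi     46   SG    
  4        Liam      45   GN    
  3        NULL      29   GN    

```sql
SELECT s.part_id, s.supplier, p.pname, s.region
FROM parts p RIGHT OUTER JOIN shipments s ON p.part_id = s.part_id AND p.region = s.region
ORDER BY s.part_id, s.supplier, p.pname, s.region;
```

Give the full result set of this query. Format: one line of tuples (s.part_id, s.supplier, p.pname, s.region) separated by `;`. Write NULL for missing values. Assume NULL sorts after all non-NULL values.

(1, Mona, NULL, SG); (1, Tom, NULL, SG); (3, Eve, NULL, GN); (3, Grace, NULL, SG); (3, NULL, NULL, GN); (4, Heidi, NULL, SG); (4, Liam, NULL, GN)

RIGHT JOIN keeps every row from `shipments`; unmatched rows get NULL for `parts`'s columns.
Matching on p.part_id = s.part_id AND p.region = s.region. A NULL in a compared column never satisfies the condition.
Matched pairs: 0; unmatched s rows kept: 7.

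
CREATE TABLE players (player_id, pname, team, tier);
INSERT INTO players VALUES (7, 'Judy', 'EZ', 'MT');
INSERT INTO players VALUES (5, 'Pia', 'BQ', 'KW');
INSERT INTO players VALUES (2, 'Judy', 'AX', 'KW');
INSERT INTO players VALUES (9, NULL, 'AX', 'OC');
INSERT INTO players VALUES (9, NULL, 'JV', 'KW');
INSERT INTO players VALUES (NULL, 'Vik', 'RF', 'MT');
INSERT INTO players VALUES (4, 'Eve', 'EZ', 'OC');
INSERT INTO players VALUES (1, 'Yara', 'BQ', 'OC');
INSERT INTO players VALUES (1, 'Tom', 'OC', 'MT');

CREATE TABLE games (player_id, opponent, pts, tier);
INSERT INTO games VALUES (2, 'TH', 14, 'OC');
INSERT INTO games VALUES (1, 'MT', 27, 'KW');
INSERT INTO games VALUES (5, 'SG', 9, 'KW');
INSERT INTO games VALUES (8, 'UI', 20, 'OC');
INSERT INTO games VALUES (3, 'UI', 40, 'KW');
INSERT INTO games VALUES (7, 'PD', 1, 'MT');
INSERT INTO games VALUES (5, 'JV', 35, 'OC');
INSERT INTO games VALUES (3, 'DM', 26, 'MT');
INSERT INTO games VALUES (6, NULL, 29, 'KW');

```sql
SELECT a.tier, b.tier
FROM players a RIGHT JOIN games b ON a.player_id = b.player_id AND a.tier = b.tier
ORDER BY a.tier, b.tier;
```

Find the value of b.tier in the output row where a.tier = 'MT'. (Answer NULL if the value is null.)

RIGHT JOIN keeps every row from `games`; unmatched rows get NULL for `players`'s columns.
Matching on a.player_id = b.player_id AND a.tier = b.tier. A NULL in a compared column never satisfies the condition.
- a row (player_id=7, tier=MT): matches 1 b row(s) → 1 output row(s).
- a row (player_id=5, tier=KW): matches 1 b row(s) → 1 output row(s).
- a row (player_id=2, tier=KW): no match.
- a row (player_id=9, tier=OC): no match.
- a row (player_id=9, tier=KW): no match.
- a row (player_id=NULL, tier=MT): no match.
- a row (player_id=4, tier=OC): no match.
- a row (player_id=1, tier=OC): no match.
- a row (player_id=1, tier=MT): no match.
- 7 row(s) from b found no a partner → padded with NULL.

MT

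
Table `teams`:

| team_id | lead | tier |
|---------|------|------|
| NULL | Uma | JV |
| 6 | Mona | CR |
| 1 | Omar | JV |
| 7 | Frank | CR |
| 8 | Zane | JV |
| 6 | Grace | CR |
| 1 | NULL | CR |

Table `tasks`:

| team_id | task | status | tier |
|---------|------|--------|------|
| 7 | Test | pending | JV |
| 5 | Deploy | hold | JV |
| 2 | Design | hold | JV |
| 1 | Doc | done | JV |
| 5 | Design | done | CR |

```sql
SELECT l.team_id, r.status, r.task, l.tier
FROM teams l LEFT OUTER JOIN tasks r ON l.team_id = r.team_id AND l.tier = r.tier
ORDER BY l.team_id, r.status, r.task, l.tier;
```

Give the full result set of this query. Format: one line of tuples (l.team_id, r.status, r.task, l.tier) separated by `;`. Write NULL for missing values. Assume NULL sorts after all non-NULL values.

(1, done, Doc, JV); (1, NULL, NULL, CR); (6, NULL, NULL, CR); (6, NULL, NULL, CR); (7, NULL, NULL, CR); (8, NULL, NULL, JV); (NULL, NULL, NULL, JV)

LEFT JOIN keeps every row from `teams`; unmatched rows get NULL for `tasks`'s columns.
Matching on l.team_id = r.team_id AND l.tier = r.tier. A NULL in a compared column never satisfies the condition.
- l (team_id=NULL, tier=JV) has no partner → padded with NULL.
- l (team_id=6, tier=CR) has no partner → padded with NULL.
- l (team_id=1, tier=JV) pairs with 1 row(s) of r.
- l (team_id=7, tier=CR) has no partner → padded with NULL.
- l (team_id=8, tier=JV) has no partner → padded with NULL.
- l (team_id=6, tier=CR) has no partner → padded with NULL.
- l (team_id=1, tier=CR) has no partner → padded with NULL.
After projecting and ordering:
l.team_id | r.status | r.task | l.tier
1 | done | Doc | JV
1 | NULL | NULL | CR
6 | NULL | NULL | CR
6 | NULL | NULL | CR
7 | NULL | NULL | CR
8 | NULL | NULL | JV
NULL | NULL | NULL | JV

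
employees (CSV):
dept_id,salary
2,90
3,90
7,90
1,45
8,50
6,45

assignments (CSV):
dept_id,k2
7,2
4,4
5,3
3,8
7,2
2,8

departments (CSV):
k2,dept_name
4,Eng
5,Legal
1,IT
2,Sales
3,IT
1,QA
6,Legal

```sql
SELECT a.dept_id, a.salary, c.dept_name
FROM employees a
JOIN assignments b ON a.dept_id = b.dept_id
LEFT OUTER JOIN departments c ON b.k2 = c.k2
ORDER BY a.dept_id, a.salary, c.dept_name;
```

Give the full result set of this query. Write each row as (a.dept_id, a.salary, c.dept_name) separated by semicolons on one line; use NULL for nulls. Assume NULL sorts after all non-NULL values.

Step 1 — a INNER JOIN b on dept_id → 4 row(s).
Then LEFT JOIN `departments c` on k2: each of those 4 rows is kept; rows whose b.k2 has no match in c get NULL for c's columns.

(2, 90, NULL); (3, 90, NULL); (7, 90, Sales); (7, 90, Sales)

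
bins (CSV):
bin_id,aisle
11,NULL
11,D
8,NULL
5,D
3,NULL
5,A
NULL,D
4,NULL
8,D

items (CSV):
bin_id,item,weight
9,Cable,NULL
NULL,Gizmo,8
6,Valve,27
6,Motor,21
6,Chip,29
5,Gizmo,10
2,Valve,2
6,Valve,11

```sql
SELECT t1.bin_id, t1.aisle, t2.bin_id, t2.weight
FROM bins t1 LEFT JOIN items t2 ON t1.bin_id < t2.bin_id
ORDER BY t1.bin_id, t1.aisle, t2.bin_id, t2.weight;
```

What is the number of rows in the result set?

27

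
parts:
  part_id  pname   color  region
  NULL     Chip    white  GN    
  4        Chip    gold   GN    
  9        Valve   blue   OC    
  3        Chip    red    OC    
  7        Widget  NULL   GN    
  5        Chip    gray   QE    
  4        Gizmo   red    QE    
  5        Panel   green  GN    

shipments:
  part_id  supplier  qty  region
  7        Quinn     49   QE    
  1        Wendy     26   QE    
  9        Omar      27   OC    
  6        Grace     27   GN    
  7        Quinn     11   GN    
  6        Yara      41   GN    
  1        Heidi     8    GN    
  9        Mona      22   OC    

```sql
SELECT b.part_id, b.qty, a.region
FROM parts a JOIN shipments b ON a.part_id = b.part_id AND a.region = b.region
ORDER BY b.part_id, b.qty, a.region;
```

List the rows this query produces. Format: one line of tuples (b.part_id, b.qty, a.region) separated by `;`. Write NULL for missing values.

(7, 11, GN); (9, 22, OC); (9, 27, OC)

INNER JOIN keeps only pairs where the ON condition holds.
Matching on a.part_id = b.part_id AND a.region = b.region. A NULL in a compared column never satisfies the condition.
Matched pairs: 3.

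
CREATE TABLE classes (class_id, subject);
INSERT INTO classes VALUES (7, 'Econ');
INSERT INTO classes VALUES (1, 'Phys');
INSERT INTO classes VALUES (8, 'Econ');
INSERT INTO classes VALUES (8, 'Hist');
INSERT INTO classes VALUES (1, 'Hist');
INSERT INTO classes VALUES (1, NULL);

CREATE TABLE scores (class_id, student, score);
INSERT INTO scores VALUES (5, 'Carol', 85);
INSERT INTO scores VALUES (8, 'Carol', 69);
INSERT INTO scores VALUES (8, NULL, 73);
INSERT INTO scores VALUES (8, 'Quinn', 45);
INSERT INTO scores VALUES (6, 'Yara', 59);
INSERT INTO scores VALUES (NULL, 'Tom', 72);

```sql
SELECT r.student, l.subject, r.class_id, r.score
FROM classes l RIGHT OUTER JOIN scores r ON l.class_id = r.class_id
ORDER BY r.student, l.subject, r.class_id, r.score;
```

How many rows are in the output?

RIGHT JOIN keeps every row from `scores`; unmatched rows get NULL for `classes`'s columns.
Matching on l.class_id = r.class_id. A NULL in a compared column never satisfies the condition.
Matched pairs: 6; unmatched r rows kept: 3.
Total: 6 matched + 3 padded = 9 rows.

9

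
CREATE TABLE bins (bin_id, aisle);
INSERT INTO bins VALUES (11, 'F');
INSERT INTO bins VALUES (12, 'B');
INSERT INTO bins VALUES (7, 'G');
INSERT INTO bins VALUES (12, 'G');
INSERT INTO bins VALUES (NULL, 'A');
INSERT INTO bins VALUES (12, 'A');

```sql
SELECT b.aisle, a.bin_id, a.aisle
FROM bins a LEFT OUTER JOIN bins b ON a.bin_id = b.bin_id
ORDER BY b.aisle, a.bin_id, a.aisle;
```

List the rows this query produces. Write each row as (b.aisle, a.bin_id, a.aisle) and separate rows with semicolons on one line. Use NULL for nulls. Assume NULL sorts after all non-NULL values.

LEFT JOIN keeps every row from `bins a`; unmatched rows get NULL for `bins b`'s columns.
Matching on a.bin_id = b.bin_id. A NULL in a compared column never satisfies the condition.
- a[0] bin_id=11 → 1 match(es) in b → 1 row(s).
- a[1] bin_id=12 → 3 match(es) in b → 3 row(s).
- a[2] bin_id=7 → 1 match(es) in b → 1 row(s).
- a[3] bin_id=12 → 3 match(es) in b → 3 row(s).
- a[4] bin_id=NULL → no match; kept with NULLs on the b side.
- a[5] bin_id=12 → 3 match(es) in b → 3 row(s).

(A, 12, A); (A, 12, B); (A, 12, G); (B, 12, A); (B, 12, B); (B, 12, G); (F, 11, F); (G, 7, G); (G, 12, A); (G, 12, B); (G, 12, G); (NULL, NULL, A)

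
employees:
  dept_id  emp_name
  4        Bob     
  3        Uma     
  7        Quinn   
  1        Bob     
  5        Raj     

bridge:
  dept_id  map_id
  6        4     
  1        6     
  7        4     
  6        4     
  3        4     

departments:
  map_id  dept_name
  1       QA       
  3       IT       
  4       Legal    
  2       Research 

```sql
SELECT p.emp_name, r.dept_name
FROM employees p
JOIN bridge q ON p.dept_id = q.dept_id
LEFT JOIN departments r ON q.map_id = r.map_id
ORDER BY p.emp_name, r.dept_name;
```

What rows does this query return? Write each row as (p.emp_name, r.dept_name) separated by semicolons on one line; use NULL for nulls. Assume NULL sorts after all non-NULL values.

Step 1 — p INNER JOIN q on dept_id → 3 row(s).
Then LEFT JOIN `departments r` on map_id: each of those 3 rows is kept; rows whose q.map_id has no match in r get NULL for r's columns.

(Bob, NULL); (Quinn, Legal); (Uma, Legal)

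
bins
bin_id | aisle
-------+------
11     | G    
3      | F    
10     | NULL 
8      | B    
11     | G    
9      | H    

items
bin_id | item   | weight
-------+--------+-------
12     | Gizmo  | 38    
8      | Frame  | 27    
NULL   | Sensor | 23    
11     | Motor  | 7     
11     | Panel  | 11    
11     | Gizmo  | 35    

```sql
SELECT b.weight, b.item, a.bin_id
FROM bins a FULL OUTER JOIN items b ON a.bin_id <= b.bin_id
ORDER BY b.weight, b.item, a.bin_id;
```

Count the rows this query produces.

FULL OUTER JOIN keeps every row from both sides; unmatched rows get NULL for the other side's columns.
Matching on a.bin_id <= b.bin_id. A NULL in a compared column never satisfies the condition.
- a[0] bin_id=11 → 4 match(es) in b → 4 row(s).
- a[1] bin_id=3 → 5 match(es) in b → 5 row(s).
- a[2] bin_id=10 → 4 match(es) in b → 4 row(s).
- a[3] bin_id=8 → 5 match(es) in b → 5 row(s).
- a[4] bin_id=11 → 4 match(es) in b → 4 row(s).
- a[5] bin_id=9 → 4 match(es) in b → 4 row(s).
- 1 row(s) from b found no a partner → padded with NULL.
Total: 26 matched + 1 padded = 27 rows.

27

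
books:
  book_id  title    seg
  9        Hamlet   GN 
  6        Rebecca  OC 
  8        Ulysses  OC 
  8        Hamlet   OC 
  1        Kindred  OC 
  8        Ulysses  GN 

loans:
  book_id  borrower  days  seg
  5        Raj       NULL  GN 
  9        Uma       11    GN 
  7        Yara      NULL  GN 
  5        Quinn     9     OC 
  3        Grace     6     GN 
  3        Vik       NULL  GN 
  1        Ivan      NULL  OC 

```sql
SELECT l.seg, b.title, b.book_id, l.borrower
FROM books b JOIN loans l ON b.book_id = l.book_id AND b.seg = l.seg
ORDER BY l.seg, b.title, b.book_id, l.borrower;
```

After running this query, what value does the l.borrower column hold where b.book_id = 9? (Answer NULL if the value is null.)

Uma

INNER JOIN keeps only pairs where the ON condition holds.
Matching on b.book_id = l.book_id AND b.seg = l.seg.
Matched pairs: 2.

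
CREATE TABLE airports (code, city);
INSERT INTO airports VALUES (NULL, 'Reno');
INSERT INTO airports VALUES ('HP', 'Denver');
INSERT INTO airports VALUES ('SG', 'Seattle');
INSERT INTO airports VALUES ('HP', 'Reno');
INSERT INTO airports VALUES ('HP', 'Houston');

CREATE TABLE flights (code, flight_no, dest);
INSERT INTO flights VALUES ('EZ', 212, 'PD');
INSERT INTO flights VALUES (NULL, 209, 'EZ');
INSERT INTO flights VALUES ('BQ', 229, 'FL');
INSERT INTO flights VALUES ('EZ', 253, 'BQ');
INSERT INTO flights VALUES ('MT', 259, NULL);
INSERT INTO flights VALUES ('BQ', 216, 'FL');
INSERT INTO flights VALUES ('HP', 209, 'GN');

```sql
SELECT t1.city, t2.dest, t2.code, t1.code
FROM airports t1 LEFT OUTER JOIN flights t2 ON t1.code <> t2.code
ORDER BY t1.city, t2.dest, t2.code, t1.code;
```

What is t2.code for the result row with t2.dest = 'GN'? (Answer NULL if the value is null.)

HP

LEFT JOIN keeps every row from `airports`; unmatched rows get NULL for `flights`'s columns.
Matching on t1.code <> t2.code. A NULL in a compared column never satisfies the condition.
- t1 row (code=NULL): no match → kept, t2 columns NULL.
- t1 row (code=HP): matches 5 t2 row(s) → 5 output row(s).
- t1 row (code=SG): matches 6 t2 row(s) → 6 output row(s).
- t1 row (code=HP): matches 5 t2 row(s) → 5 output row(s).
- t1 row (code=HP): matches 5 t2 row(s) → 5 output row(s).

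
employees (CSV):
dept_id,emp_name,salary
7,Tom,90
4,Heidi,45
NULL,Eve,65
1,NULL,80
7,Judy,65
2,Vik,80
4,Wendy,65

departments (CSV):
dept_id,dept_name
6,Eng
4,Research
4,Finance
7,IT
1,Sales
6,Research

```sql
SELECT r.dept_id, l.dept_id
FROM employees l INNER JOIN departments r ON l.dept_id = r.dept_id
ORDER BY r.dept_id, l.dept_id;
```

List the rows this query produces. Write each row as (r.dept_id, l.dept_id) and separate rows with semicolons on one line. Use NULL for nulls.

INNER JOIN keeps only pairs where the ON condition holds.
Matching on l.dept_id = r.dept_id. A NULL in a compared column never satisfies the condition.
Matched pairs: 7.

(1, 1); (4, 4); (4, 4); (4, 4); (4, 4); (7, 7); (7, 7)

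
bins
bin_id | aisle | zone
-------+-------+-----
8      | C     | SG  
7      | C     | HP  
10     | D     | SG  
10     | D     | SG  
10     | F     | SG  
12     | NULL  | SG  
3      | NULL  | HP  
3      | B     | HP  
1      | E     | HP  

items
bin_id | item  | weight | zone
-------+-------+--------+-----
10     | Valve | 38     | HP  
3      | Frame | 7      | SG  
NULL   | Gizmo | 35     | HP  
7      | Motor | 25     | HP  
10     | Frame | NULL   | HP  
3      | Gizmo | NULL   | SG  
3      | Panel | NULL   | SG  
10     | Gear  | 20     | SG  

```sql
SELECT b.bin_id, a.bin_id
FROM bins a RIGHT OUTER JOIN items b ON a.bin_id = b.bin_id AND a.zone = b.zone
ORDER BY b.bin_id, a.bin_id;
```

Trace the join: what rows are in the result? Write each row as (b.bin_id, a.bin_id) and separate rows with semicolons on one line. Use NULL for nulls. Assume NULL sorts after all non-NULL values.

(3, NULL); (3, NULL); (3, NULL); (7, 7); (10, 10); (10, 10); (10, 10); (10, NULL); (10, NULL); (NULL, NULL)

RIGHT JOIN keeps every row from `items`; unmatched rows get NULL for `bins`'s columns.
Matching on a.bin_id = b.bin_id AND a.zone = b.zone. A NULL in a compared column never satisfies the condition.
- bin_id=8, zone=SG: no matching b row.
- bin_id=7, zone=HP: 1 matching b row(s), so 1 row(s) emitted.
- bin_id=10, zone=SG: 1 matching b row(s), so 1 row(s) emitted.
- bin_id=10, zone=SG: 1 matching b row(s), so 1 row(s) emitted.
- bin_id=10, zone=SG: 1 matching b row(s), so 1 row(s) emitted.
- bin_id=12, zone=SG: no matching b row.
- bin_id=3, zone=HP: no matching b row.
- bin_id=3, zone=HP: no matching b row.
- bin_id=1, zone=HP: no matching b row.
- 6 row(s) from b found no a partner → padded with NULL.
After projecting and ordering:
b.bin_id | a.bin_id
3 | NULL
3 | NULL
3 | NULL
7 | 7
10 | 10
10 | 10
10 | 10
10 | NULL
10 | NULL
NULL | NULL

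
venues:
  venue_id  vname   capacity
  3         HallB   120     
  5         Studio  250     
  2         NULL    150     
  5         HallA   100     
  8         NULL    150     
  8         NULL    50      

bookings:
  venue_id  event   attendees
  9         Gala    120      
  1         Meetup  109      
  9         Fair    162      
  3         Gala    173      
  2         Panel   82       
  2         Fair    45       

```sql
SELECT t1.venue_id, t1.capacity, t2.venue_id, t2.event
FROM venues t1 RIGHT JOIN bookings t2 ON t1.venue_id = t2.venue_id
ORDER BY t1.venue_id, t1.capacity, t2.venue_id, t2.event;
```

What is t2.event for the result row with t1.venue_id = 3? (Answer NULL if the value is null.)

Gala

RIGHT JOIN keeps every row from `bookings`; unmatched rows get NULL for `venues`'s columns.
Matching on t1.venue_id = t2.venue_id.
- t1[0] venue_id=3 → 1 match(es) in t2 → 1 row(s).
- t1[1] venue_id=5 → no match.
- t1[2] venue_id=2 → 2 match(es) in t2 → 2 row(s).
- t1[3] venue_id=5 → no match.
- t1[4] venue_id=8 → no match.
- t1[5] venue_id=8 → no match.
- 3 t2 row(s) had no t1 match → kept, t1 columns NULL.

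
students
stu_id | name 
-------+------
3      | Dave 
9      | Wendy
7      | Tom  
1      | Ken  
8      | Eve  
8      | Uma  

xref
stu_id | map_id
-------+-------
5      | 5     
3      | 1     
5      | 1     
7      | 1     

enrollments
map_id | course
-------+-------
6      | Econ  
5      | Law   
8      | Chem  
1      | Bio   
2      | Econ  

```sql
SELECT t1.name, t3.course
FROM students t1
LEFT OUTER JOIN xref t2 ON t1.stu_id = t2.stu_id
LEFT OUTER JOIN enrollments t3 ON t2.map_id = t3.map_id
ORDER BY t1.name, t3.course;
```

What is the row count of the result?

6

Joins associate left-to-right: students LEFT JOIN xref on stu_id gives 6 intermediate row(s).
Then LEFT JOIN `enrollments t3` on map_id: each of those 6 rows is kept; rows whose t2.map_id has no match in t3 get NULL for t3's columns.
Result: 6 row(s).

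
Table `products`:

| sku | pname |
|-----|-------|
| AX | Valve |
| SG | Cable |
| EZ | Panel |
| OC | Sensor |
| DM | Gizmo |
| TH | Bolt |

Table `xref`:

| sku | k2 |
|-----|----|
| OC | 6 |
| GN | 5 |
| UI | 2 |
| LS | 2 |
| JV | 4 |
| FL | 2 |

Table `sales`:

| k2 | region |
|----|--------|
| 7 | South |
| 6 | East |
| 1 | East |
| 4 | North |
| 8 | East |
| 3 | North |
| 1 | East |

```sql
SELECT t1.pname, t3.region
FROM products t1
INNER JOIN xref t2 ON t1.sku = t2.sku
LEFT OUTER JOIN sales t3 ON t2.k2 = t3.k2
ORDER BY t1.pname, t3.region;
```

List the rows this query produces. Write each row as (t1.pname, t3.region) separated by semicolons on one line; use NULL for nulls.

Joins associate left-to-right: products INNER JOIN xref on sku gives 1 intermediate row(s).
Then LEFT JOIN `sales t3` on k2: each of those 1 rows is kept; rows whose t2.k2 has no match in t3 get NULL for t3's columns.

(Sensor, East)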